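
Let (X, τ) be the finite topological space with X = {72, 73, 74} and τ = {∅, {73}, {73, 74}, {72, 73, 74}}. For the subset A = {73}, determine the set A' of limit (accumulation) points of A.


A' = {72, 74}

For each x ∈ X, list the open sets U ∈ τ with x ∈ U, then check whether U ∩ (A ∖ {x}) ≠ ∅ for every such U.
  x = 72: opens ∋ x are {72, 73, 74}; each meets A ∖ {72}, so x IS a limit point.
  x = 73: open {73} ∋ x has {73} ∩ (A ∖ {73}) = ∅, so x is NOT a limit point.
  x = 74: opens ∋ x are {73, 74}, {72, 73, 74}; each meets A ∖ {74}, so x IS a limit point.
Collecting: A' = {72, 74}.


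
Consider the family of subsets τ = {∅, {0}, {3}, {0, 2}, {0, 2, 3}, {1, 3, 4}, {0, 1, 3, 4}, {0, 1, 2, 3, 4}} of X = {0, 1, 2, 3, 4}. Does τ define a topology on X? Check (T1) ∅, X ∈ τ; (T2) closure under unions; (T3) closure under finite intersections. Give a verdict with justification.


τ is NOT a topology on X.

Axiom (T1): ∅ ∈ τ? Yes; X ∈ τ? Yes.
Axiom (T2/T3): check pairwise unions and intersections of members of τ.
Counterexample for (T2): {0} ∪ {3} = {0, 3} ∉ τ. Therefore τ is NOT a topology.


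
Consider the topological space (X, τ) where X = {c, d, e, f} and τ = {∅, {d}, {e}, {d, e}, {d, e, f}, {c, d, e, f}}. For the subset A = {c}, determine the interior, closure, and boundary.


int(A) = ∅, cl(A) = {c}, ∂A = {c}.

Closed sets in (X, τ) are complements of opens:
  closed(X, τ) = {∅, {c}, {c, f}, {c, d, f}, {c, e, f}, {c, d, e, f}}.
int(A) = ⋃ {U ∈ τ : U ⊆ A}. Opens contained in A: ∅.
Taking the union of these: int(A) = ∅.
cl(A) = ⋂ {C closed : A ⊆ C}. Closed sets containing A: {c}, {c, f}, {c, d, f}, {c, e, f}, {c, d, e, f}.
Intersecting these: cl(A) = {c}.
∂A = cl(A) ∖ int(A) = {c} ∖ ∅ = {c}.


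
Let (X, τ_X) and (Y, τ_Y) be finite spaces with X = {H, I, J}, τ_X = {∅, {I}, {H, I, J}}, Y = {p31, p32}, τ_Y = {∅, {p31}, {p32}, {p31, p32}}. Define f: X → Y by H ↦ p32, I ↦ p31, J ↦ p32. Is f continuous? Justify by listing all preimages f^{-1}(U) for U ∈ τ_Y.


f is NOT continuous.

Compute f^{-1}(U) for each U ∈ τ_Y:
  U = ∅: f^{-1}(U) = ∅ ∈ τ_X ✓.
  U = {p31}: f^{-1}(U) = {I} ∈ τ_X ✓.
  U = {p32}: f^{-1}(U) = {H, J} ∉ τ_X ✗.
  U = {p31, p32}: f^{-1}(U) = {H, I, J} ∈ τ_X ✓.
Found U = {p32} with f^{-1}(U) = {H, J} not in τ_X. Therefore f is NOT continuous.


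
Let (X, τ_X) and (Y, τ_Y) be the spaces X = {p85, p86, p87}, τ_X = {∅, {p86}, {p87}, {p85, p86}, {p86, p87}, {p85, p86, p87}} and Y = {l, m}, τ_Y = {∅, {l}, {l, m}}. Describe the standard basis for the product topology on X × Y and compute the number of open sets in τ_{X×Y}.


Basis B = {∅ × ∅, {p86} × {l}, {p87} × {l}, {p85, p86} × {l}, {p86} × {l, m}, {p86, p87} × {l}, {p87} × {l, m}, {p85, p86, p87} × {l}, {p85, p86} × {l, m}, {p86, p87} × {l, m}, {p85, p86, p87} × {l, m}}; |τ_{X×Y}| = 18.

Enumerate products U × V with U ∈ τ_X, V ∈ τ_Y (deduplicated):
  ∅ × ∅ = {} (∅)
  {p86} × {l} = {(p86,l)}
  {p87} × {l} = {(p87,l)}
  {p85, p86} × {l} = {(p85,l), (p86,l)}
  {p86} × {l, m} = {(p86,l), (p86,m)}
  {p86, p87} × {l} = {(p86,l), (p87,l)}
  {p87} × {l, m} = {(p87,l), (p87,m)}
  {p85, p86, p87} × {l} = {(p85,l), (p86,l), (p87,l)}
  {p85, p86} × {l, m} = {(p85,l), (p85,m), (p86,l), (p86,m)}
  {p86, p87} × {l, m} = {(p86,l), (p86,m), (p87,l), (p87,m)}
  {p85, p86, p87} × {l, m} = {(p85,l), (p85,m), (p86,l), (p86,m), (p87,l), (p87,m)}
These 11 distinct sets form the basis B.
Close under arbitrary unions to get τ_{X×Y}; counting gives |τ_{X×Y}| = 18.


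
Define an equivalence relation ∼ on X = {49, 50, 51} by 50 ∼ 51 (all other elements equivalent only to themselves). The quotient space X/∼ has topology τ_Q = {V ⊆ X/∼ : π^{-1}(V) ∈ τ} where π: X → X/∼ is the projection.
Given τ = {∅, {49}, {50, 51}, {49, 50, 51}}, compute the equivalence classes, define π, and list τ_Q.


X/∼ = {[49], [50=51]}; |τ_Q| = 4.

Equivalence classes: [49], [50=51].
Quotient map π: X → X/∼ sends 49 ↦ [49], 50 ↦ [50=51], 51 ↦ [50=51].
For each subset V ⊆ X/∼, compute π^{-1}(V) ⊆ X and check whether π^{-1}(V) ∈ τ. V is open in τ_Q iff π^{-1}(V) ∈ τ.
  V = {}: π^{-1}(V) = ∅ ∈ τ ✓.
  V = {[49]}: π^{-1}(V) = {49} ∈ τ ✓.
  V = {[50=51]}: π^{-1}(V) = {50, 51} ∈ τ ✓.
  V = {[49], [50=51]}: π^{-1}(V) = {49, 50, 51} ∈ τ ✓.
Open sets in the quotient: τ_Q = {{}, {[49]}, {[50=51]}, {[49], [50=51]}} (4 elements).


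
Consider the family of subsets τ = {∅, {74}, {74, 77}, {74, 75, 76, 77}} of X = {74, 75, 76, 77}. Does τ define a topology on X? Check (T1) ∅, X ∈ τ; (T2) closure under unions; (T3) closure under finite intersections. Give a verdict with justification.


τ IS a topology on X.

Axiom (T1): ∅ ∈ τ? Yes; X ∈ τ? Yes.
Axiom (T2/T3): check pairwise unions and intersections of members of τ.
All pairwise intersections and unions checked — each lies in τ. Therefore τ satisfies (T1), (T2), (T3): it IS a topology on X.


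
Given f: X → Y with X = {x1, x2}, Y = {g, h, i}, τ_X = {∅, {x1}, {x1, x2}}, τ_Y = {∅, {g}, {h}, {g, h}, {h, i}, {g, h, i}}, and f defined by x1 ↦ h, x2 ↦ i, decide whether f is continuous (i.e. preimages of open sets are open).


f IS continuous.

Compute f^{-1}(U) for each U ∈ τ_Y:
  U = ∅: f^{-1}(U) = ∅ ∈ τ_X ✓.
  U = {g}: f^{-1}(U) = ∅ ∈ τ_X ✓.
  U = {h}: f^{-1}(U) = {x1} ∈ τ_X ✓.
  U = {g, h}: f^{-1}(U) = {x1} ∈ τ_X ✓.
  U = {h, i}: f^{-1}(U) = {x1, x2} ∈ τ_X ✓.
  U = {g, h, i}: f^{-1}(U) = {x1, x2} ∈ τ_X ✓.
Every preimage lies in τ_X, so f IS continuous.


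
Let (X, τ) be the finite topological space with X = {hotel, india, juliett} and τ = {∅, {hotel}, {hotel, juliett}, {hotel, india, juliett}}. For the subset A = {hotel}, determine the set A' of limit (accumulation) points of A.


A' = {india, juliett}

For each x ∈ X, list the open sets U ∈ τ with x ∈ U, then check whether U ∩ (A ∖ {x}) ≠ ∅ for every such U.
  x = hotel: open {hotel} ∋ x has {hotel} ∩ (A ∖ {hotel}) = ∅, so x is NOT a limit point.
  x = india: opens ∋ x are {hotel, india, juliett}; each meets A ∖ {india}, so x IS a limit point.
  x = juliett: opens ∋ x are {hotel, juliett}, {hotel, india, juliett}; each meets A ∖ {juliett}, so x IS a limit point.
Collecting: A' = {india, juliett}.


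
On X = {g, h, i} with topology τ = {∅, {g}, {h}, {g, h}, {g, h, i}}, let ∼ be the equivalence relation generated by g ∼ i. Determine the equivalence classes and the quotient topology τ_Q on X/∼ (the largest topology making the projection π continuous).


X/∼ = {[g=i], [h]}; |τ_Q| = 3.

Equivalence classes: [g=i], [h].
Quotient map π: X → X/∼ sends g ↦ [g=i], h ↦ [h], i ↦ [g=i].
For each subset V ⊆ X/∼, compute π^{-1}(V) ⊆ X and check whether π^{-1}(V) ∈ τ. V is open in τ_Q iff π^{-1}(V) ∈ τ.
  V = {}: π^{-1}(V) = ∅ ∈ τ ✓.
  V = {[g=i]}: π^{-1}(V) = {g, i} ∉ τ ✗.
  V = {[h]}: π^{-1}(V) = {h} ∈ τ ✓.
  V = {[g=i], [h]}: π^{-1}(V) = {g, h, i} ∈ τ ✓.
Open sets in the quotient: τ_Q = {{}, {[h]}, {[g=i], [h]}} (3 elements).


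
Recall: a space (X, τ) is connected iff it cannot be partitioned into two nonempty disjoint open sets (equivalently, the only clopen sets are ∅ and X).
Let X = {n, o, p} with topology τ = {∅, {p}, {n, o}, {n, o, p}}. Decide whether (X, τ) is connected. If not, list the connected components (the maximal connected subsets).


(X, τ) is disconnected; components = [{p}, {n, o}].

Find clopen sets (U ∈ τ with X ∖ U ∈ τ):
  U = ∅, X ∖ U = {n, o, p} — both open, so U is clopen.
  U = {p}, X ∖ U = {n, o} — both open, so U is clopen.
  U = {n, o}, X ∖ U = {p} — both open, so U is clopen.
  U = {n, o, p}, X ∖ U = ∅ — both open, so U is clopen.
Nontrivial clopen(s) exist: e.g. {p}. So (X, τ) is disconnected.
Compute connected components by grouping points that agree on all clopens:
  component: {p}
  component: {n, o}


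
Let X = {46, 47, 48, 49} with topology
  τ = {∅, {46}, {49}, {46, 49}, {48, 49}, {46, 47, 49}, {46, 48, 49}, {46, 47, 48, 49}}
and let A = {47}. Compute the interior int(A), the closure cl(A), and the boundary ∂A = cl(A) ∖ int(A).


int(A) = ∅, cl(A) = {47}, ∂A = {47}.

Closed sets in (X, τ) are complements of opens:
  closed(X, τ) = {∅, {47}, {48}, {46, 47}, {47, 48}, {46, 47, 48}, {47, 48, 49}, {46, 47, 48, 49}}.
int(A) = ⋃ {U ∈ τ : U ⊆ A}. Opens contained in A: ∅.
Taking the union of these: int(A) = ∅.
cl(A) = ⋂ {C closed : A ⊆ C}. Closed sets containing A: {47}, {46, 47}, {47, 48}, {46, 47, 48}, {47, 48, 49}, {46, 47, 48, 49}.
Intersecting these: cl(A) = {47}.
∂A = cl(A) ∖ int(A) = {47} ∖ ∅ = {47}.


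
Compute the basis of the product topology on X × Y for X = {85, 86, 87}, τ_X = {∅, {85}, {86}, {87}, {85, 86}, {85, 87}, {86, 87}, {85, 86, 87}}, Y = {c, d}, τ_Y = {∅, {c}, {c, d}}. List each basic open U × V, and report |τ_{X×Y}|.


Basis B = {∅ × ∅, {85} × {c}, {86} × {c}, {87} × {c}, {85} × {c, d}, {85, 86} × {c}, {85, 87} × {c}, {86} × {c, d}, {86, 87} × {c}, {87} × {c, d}, {85, 86, 87} × {c}, {85, 86} × {c, d}, {85, 87} × {c, d}, {86, 87} × {c, d}, {85, 86, 87} × {c, d}}; |τ_{X×Y}| = 27.

Enumerate products U × V with U ∈ τ_X, V ∈ τ_Y (deduplicated):
  ∅ × ∅ = {} (∅)
  {85} × {c} = {(85,c)}
  {86} × {c} = {(86,c)}
  {87} × {c} = {(87,c)}
  {85} × {c, d} = {(85,c), (85,d)}
  {85, 86} × {c} = {(85,c), (86,c)}
  {85, 87} × {c} = {(85,c), (87,c)}
  {86} × {c, d} = {(86,c), (86,d)}
  {86, 87} × {c} = {(86,c), (87,c)}
  {87} × {c, d} = {(87,c), (87,d)}
  {85, 86, 87} × {c} = {(85,c), (86,c), (87,c)}
  {85, 86} × {c, d} = {(85,c), (85,d), (86,c), (86,d)}
  {85, 87} × {c, d} = {(85,c), (85,d), (87,c), (87,d)}
  {86, 87} × {c, d} = {(86,c), (86,d), (87,c), (87,d)}
  {85, 86, 87} × {c, d} = {(85,c), (85,d), (86,c), (86,d), (87,c), (87,d)}
These 15 distinct sets form the basis B.
Close under arbitrary unions to get τ_{X×Y}; counting gives |τ_{X×Y}| = 27.


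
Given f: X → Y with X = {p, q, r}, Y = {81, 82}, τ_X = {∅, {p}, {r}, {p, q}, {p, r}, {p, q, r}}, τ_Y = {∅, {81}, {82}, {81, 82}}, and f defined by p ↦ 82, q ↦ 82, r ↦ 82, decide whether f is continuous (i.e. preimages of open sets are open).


f IS continuous.

Compute f^{-1}(U) for each U ∈ τ_Y:
  U = ∅: f^{-1}(U) = ∅ ∈ τ_X ✓.
  U = {81}: f^{-1}(U) = ∅ ∈ τ_X ✓.
  U = {82}: f^{-1}(U) = {p, q, r} ∈ τ_X ✓.
  U = {81, 82}: f^{-1}(U) = {p, q, r} ∈ τ_X ✓.
Every preimage lies in τ_X, so f IS continuous.


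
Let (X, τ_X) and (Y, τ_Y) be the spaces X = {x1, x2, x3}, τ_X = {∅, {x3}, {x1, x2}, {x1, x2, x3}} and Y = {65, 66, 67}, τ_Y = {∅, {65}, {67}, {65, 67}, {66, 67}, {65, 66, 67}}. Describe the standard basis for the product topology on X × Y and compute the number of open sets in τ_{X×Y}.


Basis B = {∅ × ∅, {x3} × {65}, {x3} × {67}, {x1, x2} × {65}, {x1, x2} × {67}, {x3} × {65, 67}, {x3} × {66, 67}, {x1, x2, x3} × {65}, {x1, x2, x3} × {67}, {x3} × {65, 66, 67}, {x1, x2} × {65, 67}, {x1, x2} × {66, 67}, {x1, x2} × {65, 66, 67}, {x1, x2, x3} × {65, 67}, {x1, x2, x3} × {66, 67}, {x1, x2, x3} × {65, 66, 67}}; |τ_{X×Y}| = 36.

Enumerate products U × V with U ∈ τ_X, V ∈ τ_Y (deduplicated):
  ∅ × ∅ = {} (∅)
  {x3} × {65} = {(x3,65)}
  {x3} × {67} = {(x3,67)}
  {x1, x2} × {65} = {(x1,65), (x2,65)}
  {x1, x2} × {67} = {(x1,67), (x2,67)}
  {x3} × {65, 67} = {(x3,65), (x3,67)}
  {x3} × {66, 67} = {(x3,66), (x3,67)}
  {x1, x2, x3} × {65} = {(x1,65), (x2,65), (x3,65)}
  {x1, x2, x3} × {67} = {(x1,67), (x2,67), (x3,67)}
  {x3} × {65, 66, 67} = {(x3,65), (x3,66), (x3,67)}
  {x1, x2} × {65, 67} = {(x1,65), (x1,67), (x2,65), (x2,67)}
  {x1, x2} × {66, 67} = {(x1,66), (x1,67), (x2,66), (x2,67)}
  {x1, x2} × {65, 66, 67} = {(x1,65), (x1,66), (x1,67), (x2,65), (x2,66), (x2,67)}
  {x1, x2, x3} × {65, 67} = {(x1,65), (x1,67), (x2,65), (x2,67), (x3,65), (x3,67)}
  {x1, x2, x3} × {66, 67} = {(x1,66), (x1,67), (x2,66), (x2,67), (x3,66), (x3,67)}
  {x1, x2, x3} × {65, 66, 67} = {(x1,65), (x1,66), (x1,67), (x2,65), (x2,66), (x2,67), (x3,65), (x3,66), (x3,67)}
These 16 distinct sets form the basis B.
Close under arbitrary unions to get τ_{X×Y}; counting gives |τ_{X×Y}| = 36.


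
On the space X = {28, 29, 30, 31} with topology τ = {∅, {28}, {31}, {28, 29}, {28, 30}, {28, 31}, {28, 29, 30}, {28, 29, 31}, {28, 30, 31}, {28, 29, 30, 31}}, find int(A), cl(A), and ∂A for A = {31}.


int(A) = {31}, cl(A) = {31}, ∂A = ∅.

Closed sets in (X, τ) are complements of opens:
  closed(X, τ) = {∅, {29}, {30}, {31}, {29, 30}, {29, 31}, {30, 31}, {28, 29, 30}, {29, 30, 31}, {28, 29, 30, 31}}.
int(A) = ⋃ {U ∈ τ : U ⊆ A}. Opens contained in A: ∅, {31}.
Taking the union of these: int(A) = {31}.
cl(A) = ⋂ {C closed : A ⊆ C}. Closed sets containing A: {31}, {29, 31}, {30, 31}, {29, 30, 31}, {28, 29, 30, 31}.
Intersecting these: cl(A) = {31}.
∂A = cl(A) ∖ int(A) = {31} ∖ {31} = ∅.


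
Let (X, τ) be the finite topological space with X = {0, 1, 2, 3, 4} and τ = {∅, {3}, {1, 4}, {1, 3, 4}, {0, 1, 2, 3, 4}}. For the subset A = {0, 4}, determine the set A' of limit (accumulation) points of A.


A' = {0, 1, 2}

For each x ∈ X, list the open sets U ∈ τ with x ∈ U, then check whether U ∩ (A ∖ {x}) ≠ ∅ for every such U.
  x = 0: opens ∋ x are {0, 1, 2, 3, 4}; each meets A ∖ {0}, so x IS a limit point.
  x = 1: opens ∋ x are {1, 4}, {1, 3, 4}, {0, 1, 2, 3, 4}; each meets A ∖ {1}, so x IS a limit point.
  x = 2: opens ∋ x are {0, 1, 2, 3, 4}; each meets A ∖ {2}, so x IS a limit point.
  x = 3: open {3} ∋ x has {3} ∩ (A ∖ {3}) = ∅, so x is NOT a limit point.
  x = 4: open {1, 4} ∋ x has {1, 4} ∩ (A ∖ {4}) = ∅, so x is NOT a limit point.
Collecting: A' = {0, 1, 2}.


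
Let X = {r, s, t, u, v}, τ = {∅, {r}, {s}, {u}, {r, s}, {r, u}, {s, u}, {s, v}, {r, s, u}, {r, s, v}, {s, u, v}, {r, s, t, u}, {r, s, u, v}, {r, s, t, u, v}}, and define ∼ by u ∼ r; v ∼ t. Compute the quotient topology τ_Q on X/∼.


X/∼ = {[r=u], [s], [t=v]}; |τ_Q| = 5.

Equivalence classes: [r=u], [s], [t=v].
Quotient map π: X → X/∼ sends r ↦ [r=u], s ↦ [s], t ↦ [t=v], u ↦ [r=u], v ↦ [t=v].
For each subset V ⊆ X/∼, compute π^{-1}(V) ⊆ X and check whether π^{-1}(V) ∈ τ. V is open in τ_Q iff π^{-1}(V) ∈ τ.
  V = {}: π^{-1}(V) = ∅ ∈ τ ✓.
  V = {[r=u]}: π^{-1}(V) = {r, u} ∈ τ ✓.
  V = {[s]}: π^{-1}(V) = {s} ∈ τ ✓.
  V = {[r=u], [s]}: π^{-1}(V) = {r, s, u} ∈ τ ✓.
  V = {[t=v]}: π^{-1}(V) = {t, v} ∉ τ ✗.
  V = {[r=u], [t=v]}: π^{-1}(V) = {r, t, u, v} ∉ τ ✗.
  V = {[s], [t=v]}: π^{-1}(V) = {s, t, v} ∉ τ ✗.
  V = {[r=u], [s], [t=v]}: π^{-1}(V) = {r, s, t, u, v} ∈ τ ✓.
Open sets in the quotient: τ_Q = {{}, {[r=u]}, {[s]}, {[r=u], [s]}, {[r=u], [s], [t=v]}} (5 elements).


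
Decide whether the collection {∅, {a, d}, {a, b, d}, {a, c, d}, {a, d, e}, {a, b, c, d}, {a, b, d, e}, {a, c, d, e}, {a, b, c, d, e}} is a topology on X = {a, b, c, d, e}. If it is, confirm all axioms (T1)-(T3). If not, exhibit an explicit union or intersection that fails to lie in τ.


τ IS a topology on X.

Axiom (T1): ∅ ∈ τ? Yes; X ∈ τ? Yes.
Axiom (T2/T3): check pairwise unions and intersections of members of τ.
All pairwise intersections and unions checked — each lies in τ. Therefore τ satisfies (T1), (T2), (T3): it IS a topology on X.


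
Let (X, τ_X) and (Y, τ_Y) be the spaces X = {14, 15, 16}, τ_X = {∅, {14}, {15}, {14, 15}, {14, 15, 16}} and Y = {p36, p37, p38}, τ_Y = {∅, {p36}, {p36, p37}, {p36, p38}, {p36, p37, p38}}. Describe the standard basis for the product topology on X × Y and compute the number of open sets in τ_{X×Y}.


Basis B = {∅ × ∅, {14} × {p36}, {15} × {p36}, {14} × {p36, p37}, {14} × {p36, p38}, {14, 15} × {p36}, {15} × {p36, p37}, {15} × {p36, p38}, {14} × {p36, p37, p38}, {14, 15, 16} × {p36}, {15} × {p36, p37, p38}, {14, 15} × {p36, p37}, {14, 15} × {p36, p38}, {14, 15} × {p36, p37, p38}, {14, 15, 16} × {p36, p37}, {14, 15, 16} × {p36, p38}, {14, 15, 16} × {p36, p37, p38}}; |τ_{X×Y}| = 50.

Enumerate products U × V with U ∈ τ_X, V ∈ τ_Y (deduplicated):
  ∅ × ∅ = {} (∅)
  {14} × {p36} = {(14,p36)}
  {15} × {p36} = {(15,p36)}
  {14} × {p36, p37} = {(14,p36), (14,p37)}
  {14} × {p36, p38} = {(14,p36), (14,p38)}
  {14, 15} × {p36} = {(14,p36), (15,p36)}
  {15} × {p36, p37} = {(15,p36), (15,p37)}
  {15} × {p36, p38} = {(15,p36), (15,p38)}
  {14} × {p36, p37, p38} = {(14,p36), (14,p37), (14,p38)}
  {14, 15, 16} × {p36} = {(14,p36), (15,p36), (16,p36)}
  {15} × {p36, p37, p38} = {(15,p36), (15,p37), (15,p38)}
  {14, 15} × {p36, p37} = {(14,p36), (14,p37), (15,p36), (15,p37)}
  {14, 15} × {p36, p38} = {(14,p36), (14,p38), (15,p36), (15,p38)}
  {14, 15} × {p36, p37, p38} = {(14,p36), (14,p37), (14,p38), (15,p36), (15,p37), (15,p38)}
  {14, 15, 16} × {p36, p37} = {(14,p36), (14,p37), (15,p36), (15,p37), (16,p36), (16,p37)}
  {14, 15, 16} × {p36, p38} = {(14,p36), (14,p38), (15,p36), (15,p38), (16,p36), (16,p38)}
  {14, 15, 16} × {p36, p37, p38} = {(14,p36), (14,p37), (14,p38), (15,p36), (15,p37), (15,p38), (16,p36), (16,p37), (16,p38)}
These 17 distinct sets form the basis B.
Close under arbitrary unions to get τ_{X×Y}; counting gives |τ_{X×Y}| = 50.


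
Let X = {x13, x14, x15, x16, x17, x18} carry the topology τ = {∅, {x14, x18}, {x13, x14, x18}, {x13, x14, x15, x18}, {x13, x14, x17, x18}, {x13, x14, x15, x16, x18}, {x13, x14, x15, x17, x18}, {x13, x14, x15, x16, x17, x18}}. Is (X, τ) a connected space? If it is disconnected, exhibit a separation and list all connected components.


(X, τ) is connected.

Find clopen sets (U ∈ τ with X ∖ U ∈ τ):
  U = ∅, X ∖ U = {x13, x14, x15, x16, x17, x18} — both open, so U is clopen.
  U = {x13, x14, x15, x16, x17, x18}, X ∖ U = ∅ — both open, so U is clopen.
Only trivial clopens (∅ and X) exist, so (X, τ) is connected.
Compute connected components by grouping points that agree on all clopens:
  component: {x13, x14, x15, x16, x17, x18}


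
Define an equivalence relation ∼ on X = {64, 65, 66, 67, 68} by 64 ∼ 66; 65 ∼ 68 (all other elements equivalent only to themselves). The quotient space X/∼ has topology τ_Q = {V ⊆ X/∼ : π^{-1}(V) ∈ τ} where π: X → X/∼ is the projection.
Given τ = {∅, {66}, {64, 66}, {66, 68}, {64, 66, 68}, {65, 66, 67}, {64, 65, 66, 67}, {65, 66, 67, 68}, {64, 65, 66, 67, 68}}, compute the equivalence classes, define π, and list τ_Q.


X/∼ = {[64=66], [65=68], [67]}; |τ_Q| = 3.

Equivalence classes: [64=66], [65=68], [67].
Quotient map π: X → X/∼ sends 64 ↦ [64=66], 65 ↦ [65=68], 66 ↦ [64=66], 67 ↦ [67], 68 ↦ [65=68].
For each subset V ⊆ X/∼, compute π^{-1}(V) ⊆ X and check whether π^{-1}(V) ∈ τ. V is open in τ_Q iff π^{-1}(V) ∈ τ.
  V = {}: π^{-1}(V) = ∅ ∈ τ ✓.
  V = {[64=66]}: π^{-1}(V) = {64, 66} ∈ τ ✓.
  V = {[65=68]}: π^{-1}(V) = {65, 68} ∉ τ ✗.
  V = {[64=66], [65=68]}: π^{-1}(V) = {64, 65, 66, 68} ∉ τ ✗.
  V = {[67]}: π^{-1}(V) = {67} ∉ τ ✗.
  V = {[64=66], [67]}: π^{-1}(V) = {64, 66, 67} ∉ τ ✗.
  V = {[65=68], [67]}: π^{-1}(V) = {65, 67, 68} ∉ τ ✗.
  V = {[64=66], [65=68], [67]}: π^{-1}(V) = {64, 65, 66, 67, 68} ∈ τ ✓.
Open sets in the quotient: τ_Q = {{}, {[64=66]}, {[64=66], [65=68], [67]}} (3 elements).


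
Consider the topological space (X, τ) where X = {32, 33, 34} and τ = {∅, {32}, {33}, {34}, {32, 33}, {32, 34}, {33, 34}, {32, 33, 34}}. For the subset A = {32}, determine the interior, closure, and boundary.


int(A) = {32}, cl(A) = {32}, ∂A = ∅.

Closed sets in (X, τ) are complements of opens:
  closed(X, τ) = {∅, {32}, {33}, {34}, {32, 33}, {32, 34}, {33, 34}, {32, 33, 34}}.
int(A) = ⋃ {U ∈ τ : U ⊆ A}. Opens contained in A: ∅, {32}.
Taking the union of these: int(A) = {32}.
cl(A) = ⋂ {C closed : A ⊆ C}. Closed sets containing A: {32}, {32, 33}, {32, 34}, {32, 33, 34}.
Intersecting these: cl(A) = {32}.
∂A = cl(A) ∖ int(A) = {32} ∖ {32} = ∅.


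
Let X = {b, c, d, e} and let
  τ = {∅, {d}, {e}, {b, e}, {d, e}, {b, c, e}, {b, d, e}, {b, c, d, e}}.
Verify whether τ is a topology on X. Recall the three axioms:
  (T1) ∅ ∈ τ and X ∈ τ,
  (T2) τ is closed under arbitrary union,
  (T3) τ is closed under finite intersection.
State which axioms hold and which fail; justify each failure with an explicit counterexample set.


τ IS a topology on X.

Axiom (T1): ∅ ∈ τ? Yes; X ∈ τ? Yes.
Axiom (T2/T3): check pairwise unions and intersections of members of τ.
All pairwise intersections and unions checked — each lies in τ. Therefore τ satisfies (T1), (T2), (T3): it IS a topology on X.


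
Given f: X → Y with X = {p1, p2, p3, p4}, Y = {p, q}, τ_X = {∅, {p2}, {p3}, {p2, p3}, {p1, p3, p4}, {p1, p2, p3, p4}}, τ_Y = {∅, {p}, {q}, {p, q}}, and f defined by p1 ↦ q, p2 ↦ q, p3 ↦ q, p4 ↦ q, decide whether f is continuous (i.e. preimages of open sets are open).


f IS continuous.

Compute f^{-1}(U) for each U ∈ τ_Y:
  U = ∅: f^{-1}(U) = ∅ ∈ τ_X ✓.
  U = {p}: f^{-1}(U) = ∅ ∈ τ_X ✓.
  U = {q}: f^{-1}(U) = {p1, p2, p3, p4} ∈ τ_X ✓.
  U = {p, q}: f^{-1}(U) = {p1, p2, p3, p4} ∈ τ_X ✓.
Every preimage lies in τ_X, so f IS continuous.


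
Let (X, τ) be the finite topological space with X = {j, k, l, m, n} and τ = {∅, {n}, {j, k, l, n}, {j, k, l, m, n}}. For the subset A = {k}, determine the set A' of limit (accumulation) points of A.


A' = {j, l, m}

For each x ∈ X, list the open sets U ∈ τ with x ∈ U, then check whether U ∩ (A ∖ {x}) ≠ ∅ for every such U.
  x = j: opens ∋ x are {j, k, l, n}, {j, k, l, m, n}; each meets A ∖ {j}, so x IS a limit point.
  x = k: open {j, k, l, n} ∋ x has {j, k, l, n} ∩ (A ∖ {k}) = ∅, so x is NOT a limit point.
  x = l: opens ∋ x are {j, k, l, n}, {j, k, l, m, n}; each meets A ∖ {l}, so x IS a limit point.
  x = m: opens ∋ x are {j, k, l, m, n}; each meets A ∖ {m}, so x IS a limit point.
  x = n: open {n} ∋ x has {n} ∩ (A ∖ {n}) = ∅, so x is NOT a limit point.
Collecting: A' = {j, l, m}.


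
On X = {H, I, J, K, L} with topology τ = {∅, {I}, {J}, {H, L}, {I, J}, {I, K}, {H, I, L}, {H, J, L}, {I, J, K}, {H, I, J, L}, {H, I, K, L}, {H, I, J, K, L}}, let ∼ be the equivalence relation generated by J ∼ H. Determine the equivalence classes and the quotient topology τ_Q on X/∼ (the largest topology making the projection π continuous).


X/∼ = {[H=J], [I], [K], [L]}; |τ_Q| = 6.

Equivalence classes: [H=J], [I], [K], [L].
Quotient map π: X → X/∼ sends H ↦ [H=J], I ↦ [I], J ↦ [H=J], K ↦ [K], L ↦ [L].
For each subset V ⊆ X/∼, compute π^{-1}(V) ⊆ X and check whether π^{-1}(V) ∈ τ. V is open in τ_Q iff π^{-1}(V) ∈ τ.
  V = {}: π^{-1}(V) = ∅ ∈ τ ✓.
  V = {[H=J]}: π^{-1}(V) = {H, J} ∉ τ ✗.
  V = {[I]}: π^{-1}(V) = {I} ∈ τ ✓.
  V = {[H=J], [I]}: π^{-1}(V) = {H, I, J} ∉ τ ✗.
  V = {[K]}: π^{-1}(V) = {K} ∉ τ ✗.
  V = {[H=J], [K]}: π^{-1}(V) = {H, J, K} ∉ τ ✗.
  V = {[I], [K]}: π^{-1}(V) = {I, K} ∈ τ ✓.
  V = {[H=J], [I], [K]}: π^{-1}(V) = {H, I, J, K} ∉ τ ✗.
  V = {[L]}: π^{-1}(V) = {L} ∉ τ ✗.
  V = {[H=J], [L]}: π^{-1}(V) = {H, J, L} ∈ τ ✓.
  V = {[I], [L]}: π^{-1}(V) = {I, L} ∉ τ ✗.
  V = {[H=J], [I], [L]}: π^{-1}(V) = {H, I, J, L} ∈ τ ✓.
  V = {[K], [L]}: π^{-1}(V) = {K, L} ∉ τ ✗.
  V = {[H=J], [K], [L]}: π^{-1}(V) = {H, J, K, L} ∉ τ ✗.
  V = {[I], [K], [L]}: π^{-1}(V) = {I, K, L} ∉ τ ✗.
  V = {[H=J], [I], [K], [L]}: π^{-1}(V) = {H, I, J, K, L} ∈ τ ✓.
Open sets in the quotient: τ_Q = {{}, {[I]}, {[I], [K]}, {[H=J], [L]}, {[H=J], [I], [L]}, {[H=J], [I], [K], [L]}} (6 elements).


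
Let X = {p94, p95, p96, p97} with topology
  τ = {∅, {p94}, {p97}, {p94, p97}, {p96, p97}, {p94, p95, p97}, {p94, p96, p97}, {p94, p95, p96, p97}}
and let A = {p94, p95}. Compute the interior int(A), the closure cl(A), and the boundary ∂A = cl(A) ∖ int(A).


int(A) = {p94}, cl(A) = {p94, p95}, ∂A = {p95}.

Closed sets in (X, τ) are complements of opens:
  closed(X, τ) = {∅, {p95}, {p96}, {p94, p95}, {p95, p96}, {p94, p95, p96}, {p95, p96, p97}, {p94, p95, p96, p97}}.
int(A) = ⋃ {U ∈ τ : U ⊆ A}. Opens contained in A: ∅, {p94}.
Taking the union of these: int(A) = {p94}.
cl(A) = ⋂ {C closed : A ⊆ C}. Closed sets containing A: {p94, p95}, {p94, p95, p96}, {p94, p95, p96, p97}.
Intersecting these: cl(A) = {p94, p95}.
∂A = cl(A) ∖ int(A) = {p94, p95} ∖ {p94} = {p95}.


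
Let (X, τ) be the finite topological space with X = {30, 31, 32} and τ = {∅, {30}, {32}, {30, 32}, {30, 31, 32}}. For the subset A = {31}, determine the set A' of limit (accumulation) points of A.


A' = ∅

For each x ∈ X, list the open sets U ∈ τ with x ∈ U, then check whether U ∩ (A ∖ {x}) ≠ ∅ for every such U.
  x = 30: open {30} ∋ x has {30} ∩ (A ∖ {30}) = ∅, so x is NOT a limit point.
  x = 31: open {30, 31, 32} ∋ x has {30, 31, 32} ∩ (A ∖ {31}) = ∅, so x is NOT a limit point.
  x = 32: open {32} ∋ x has {32} ∩ (A ∖ {32}) = ∅, so x is NOT a limit point.
Collecting: A' = ∅.


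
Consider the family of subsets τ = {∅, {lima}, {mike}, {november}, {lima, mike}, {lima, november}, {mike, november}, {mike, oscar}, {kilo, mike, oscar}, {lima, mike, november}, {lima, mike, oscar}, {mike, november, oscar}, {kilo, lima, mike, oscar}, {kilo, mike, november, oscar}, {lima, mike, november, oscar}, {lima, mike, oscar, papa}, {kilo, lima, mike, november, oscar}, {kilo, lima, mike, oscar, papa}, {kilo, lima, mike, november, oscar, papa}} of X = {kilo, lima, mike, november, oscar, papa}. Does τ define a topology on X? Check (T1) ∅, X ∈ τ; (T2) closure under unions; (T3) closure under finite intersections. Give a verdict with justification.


τ is NOT a topology on X.

Axiom (T1): ∅ ∈ τ? Yes; X ∈ τ? Yes.
Axiom (T2/T3): check pairwise unions and intersections of members of τ.
Counterexample for (T2): {november} ∪ {lima, mike, oscar, papa} = {lima, mike, november, oscar, papa} ∉ τ. Therefore τ is NOT a topology.


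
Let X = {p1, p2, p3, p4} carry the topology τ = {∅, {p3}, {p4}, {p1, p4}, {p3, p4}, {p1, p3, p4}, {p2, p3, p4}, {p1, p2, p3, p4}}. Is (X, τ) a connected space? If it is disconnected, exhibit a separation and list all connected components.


(X, τ) is connected.

Find clopen sets (U ∈ τ with X ∖ U ∈ τ):
  U = ∅, X ∖ U = {p1, p2, p3, p4} — both open, so U is clopen.
  U = {p1, p2, p3, p4}, X ∖ U = ∅ — both open, so U is clopen.
Only trivial clopens (∅ and X) exist, so (X, τ) is connected.
Compute connected components by grouping points that agree on all clopens:
  component: {p1, p2, p3, p4}


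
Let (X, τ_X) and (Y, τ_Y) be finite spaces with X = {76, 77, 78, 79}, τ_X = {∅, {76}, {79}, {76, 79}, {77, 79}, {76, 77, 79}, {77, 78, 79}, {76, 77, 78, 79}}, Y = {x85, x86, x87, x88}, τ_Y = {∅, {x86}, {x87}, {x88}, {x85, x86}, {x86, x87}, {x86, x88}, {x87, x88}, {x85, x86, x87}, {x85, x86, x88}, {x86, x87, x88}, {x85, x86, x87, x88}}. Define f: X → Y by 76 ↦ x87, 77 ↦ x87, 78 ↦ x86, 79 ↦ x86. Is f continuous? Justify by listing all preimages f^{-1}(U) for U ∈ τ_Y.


f is NOT continuous.

Compute f^{-1}(U) for each U ∈ τ_Y:
  U = ∅: f^{-1}(U) = ∅ ∈ τ_X ✓.
  U = {x86}: f^{-1}(U) = {78, 79} ∉ τ_X ✗.
  U = {x87}: f^{-1}(U) = {76, 77} ∉ τ_X ✗.
  U = {x88}: f^{-1}(U) = ∅ ∈ τ_X ✓.
  U = {x85, x86}: f^{-1}(U) = {78, 79} ∉ τ_X ✗.
  U = {x86, x87}: f^{-1}(U) = {76, 77, 78, 79} ∈ τ_X ✓.
  U = {x86, x88}: f^{-1}(U) = {78, 79} ∉ τ_X ✗.
  U = {x87, x88}: f^{-1}(U) = {76, 77} ∉ τ_X ✗.
  U = {x85, x86, x87}: f^{-1}(U) = {76, 77, 78, 79} ∈ τ_X ✓.
  U = {x85, x86, x88}: f^{-1}(U) = {78, 79} ∉ τ_X ✗.
  U = {x86, x87, x88}: f^{-1}(U) = {76, 77, 78, 79} ∈ τ_X ✓.
  U = {x85, x86, x87, x88}: f^{-1}(U) = {76, 77, 78, 79} ∈ τ_X ✓.
Found U = {x86} with f^{-1}(U) = {78, 79} not in τ_X. Therefore f is NOT continuous.


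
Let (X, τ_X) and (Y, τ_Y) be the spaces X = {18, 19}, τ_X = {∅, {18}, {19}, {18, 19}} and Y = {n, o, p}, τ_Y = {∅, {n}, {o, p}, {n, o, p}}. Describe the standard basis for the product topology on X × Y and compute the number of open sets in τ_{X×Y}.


Basis B = {∅ × ∅, {18} × {n}, {19} × {n}, {18, 19} × {n}, {18} × {o, p}, {19} × {o, p}, {18} × {n, o, p}, {19} × {n, o, p}, {18, 19} × {o, p}, {18, 19} × {n, o, p}}; |τ_{X×Y}| = 16.

Enumerate products U × V with U ∈ τ_X, V ∈ τ_Y (deduplicated):
  ∅ × ∅ = {} (∅)
  {18} × {n} = {(18,n)}
  {19} × {n} = {(19,n)}
  {18, 19} × {n} = {(18,n), (19,n)}
  {18} × {o, p} = {(18,o), (18,p)}
  {19} × {o, p} = {(19,o), (19,p)}
  {18} × {n, o, p} = {(18,n), (18,o), (18,p)}
  {19} × {n, o, p} = {(19,n), (19,o), (19,p)}
  {18, 19} × {o, p} = {(18,o), (18,p), (19,o), (19,p)}
  {18, 19} × {n, o, p} = {(18,n), (18,o), (18,p), (19,n), (19,o), (19,p)}
These 10 distinct sets form the basis B.
Close under arbitrary unions to get τ_{X×Y}; counting gives |τ_{X×Y}| = 16.


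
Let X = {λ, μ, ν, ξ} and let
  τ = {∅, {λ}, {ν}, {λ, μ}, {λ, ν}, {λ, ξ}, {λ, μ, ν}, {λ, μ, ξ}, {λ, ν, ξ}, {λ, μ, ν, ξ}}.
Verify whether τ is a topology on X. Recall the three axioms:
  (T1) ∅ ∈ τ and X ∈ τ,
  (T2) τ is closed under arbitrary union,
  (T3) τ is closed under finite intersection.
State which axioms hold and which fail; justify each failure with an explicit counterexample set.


τ IS a topology on X.

Axiom (T1): ∅ ∈ τ? Yes; X ∈ τ? Yes.
Axiom (T2/T3): check pairwise unions and intersections of members of τ.
All pairwise intersections and unions checked — each lies in τ. Therefore τ satisfies (T1), (T2), (T3): it IS a topology on X.


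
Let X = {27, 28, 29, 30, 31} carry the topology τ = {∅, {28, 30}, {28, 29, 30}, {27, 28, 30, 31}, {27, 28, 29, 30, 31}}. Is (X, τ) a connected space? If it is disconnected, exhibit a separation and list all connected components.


(X, τ) is connected.

Find clopen sets (U ∈ τ with X ∖ U ∈ τ):
  U = ∅, X ∖ U = {27, 28, 29, 30, 31} — both open, so U is clopen.
  U = {27, 28, 29, 30, 31}, X ∖ U = ∅ — both open, so U is clopen.
Only trivial clopens (∅ and X) exist, so (X, τ) is connected.
Compute connected components by grouping points that agree on all clopens:
  component: {27, 28, 29, 30, 31}


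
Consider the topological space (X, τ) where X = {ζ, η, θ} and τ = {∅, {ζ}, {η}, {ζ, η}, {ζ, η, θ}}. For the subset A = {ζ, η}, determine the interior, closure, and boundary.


int(A) = {ζ, η}, cl(A) = {ζ, η, θ}, ∂A = {θ}.

Closed sets in (X, τ) are complements of opens:
  closed(X, τ) = {∅, {θ}, {ζ, θ}, {η, θ}, {ζ, η, θ}}.
int(A) = ⋃ {U ∈ τ : U ⊆ A}. Opens contained in A: ∅, {ζ}, {η}, {ζ, η}.
Taking the union of these: int(A) = {ζ, η}.
cl(A) = ⋂ {C closed : A ⊆ C}. Closed sets containing A: {ζ, η, θ}.
Intersecting these: cl(A) = {ζ, η, θ}.
∂A = cl(A) ∖ int(A) = {ζ, η, θ} ∖ {ζ, η} = {θ}.


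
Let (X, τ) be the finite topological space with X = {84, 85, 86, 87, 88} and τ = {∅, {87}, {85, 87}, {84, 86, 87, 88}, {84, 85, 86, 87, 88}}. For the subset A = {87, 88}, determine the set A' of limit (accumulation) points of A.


A' = {84, 85, 86, 88}

For each x ∈ X, list the open sets U ∈ τ with x ∈ U, then check whether U ∩ (A ∖ {x}) ≠ ∅ for every such U.
  x = 84: opens ∋ x are {84, 86, 87, 88}, {84, 85, 86, 87, 88}; each meets A ∖ {84}, so x IS a limit point.
  x = 85: opens ∋ x are {85, 87}, {84, 85, 86, 87, 88}; each meets A ∖ {85}, so x IS a limit point.
  x = 86: opens ∋ x are {84, 86, 87, 88}, {84, 85, 86, 87, 88}; each meets A ∖ {86}, so x IS a limit point.
  x = 87: open {87} ∋ x has {87} ∩ (A ∖ {87}) = ∅, so x is NOT a limit point.
  x = 88: opens ∋ x are {84, 86, 87, 88}, {84, 85, 86, 87, 88}; each meets A ∖ {88}, so x IS a limit point.
Collecting: A' = {84, 85, 86, 88}.


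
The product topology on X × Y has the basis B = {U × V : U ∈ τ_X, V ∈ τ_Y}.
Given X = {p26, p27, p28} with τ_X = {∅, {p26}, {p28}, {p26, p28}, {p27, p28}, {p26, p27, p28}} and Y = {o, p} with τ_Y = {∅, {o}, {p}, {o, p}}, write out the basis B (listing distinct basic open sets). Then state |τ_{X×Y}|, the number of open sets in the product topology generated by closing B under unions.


Basis B = {∅ × ∅, {p26} × {o}, {p26} × {p}, {p28} × {o}, {p28} × {p}, {p26} × {o, p}, {p26, p28} × {o}, {p26, p28} × {p}, {p27, p28} × {o}, {p27, p28} × {p}, {p28} × {o, p}, {p26, p27, p28} × {o}, {p26, p27, p28} × {p}, {p26, p28} × {o, p}, {p27, p28} × {o, p}, {p26, p27, p28} × {o, p}}; |τ_{X×Y}| = 36.

Enumerate products U × V with U ∈ τ_X, V ∈ τ_Y (deduplicated):
  ∅ × ∅ = {} (∅)
  {p26} × {o} = {(p26,o)}
  {p26} × {p} = {(p26,p)}
  {p28} × {o} = {(p28,o)}
  {p28} × {p} = {(p28,p)}
  {p26} × {o, p} = {(p26,o), (p26,p)}
  {p26, p28} × {o} = {(p26,o), (p28,o)}
  {p26, p28} × {p} = {(p26,p), (p28,p)}
  {p27, p28} × {o} = {(p27,o), (p28,o)}
  {p27, p28} × {p} = {(p27,p), (p28,p)}
  {p28} × {o, p} = {(p28,o), (p28,p)}
  {p26, p27, p28} × {o} = {(p26,o), (p27,o), (p28,o)}
  {p26, p27, p28} × {p} = {(p26,p), (p27,p), (p28,p)}
  {p26, p28} × {o, p} = {(p26,o), (p26,p), (p28,o), (p28,p)}
  {p27, p28} × {o, p} = {(p27,o), (p27,p), (p28,o), (p28,p)}
  {p26, p27, p28} × {o, p} = {(p26,o), (p26,p), (p27,o), (p27,p), (p28,o), (p28,p)}
These 16 distinct sets form the basis B.
Close under arbitrary unions to get τ_{X×Y}; counting gives |τ_{X×Y}| = 36.


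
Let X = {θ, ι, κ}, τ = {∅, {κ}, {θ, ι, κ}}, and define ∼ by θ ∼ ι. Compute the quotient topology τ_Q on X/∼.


X/∼ = {[θ=ι], [κ]}; |τ_Q| = 3.

Equivalence classes: [θ=ι], [κ].
Quotient map π: X → X/∼ sends θ ↦ [θ=ι], ι ↦ [θ=ι], κ ↦ [κ].
For each subset V ⊆ X/∼, compute π^{-1}(V) ⊆ X and check whether π^{-1}(V) ∈ τ. V is open in τ_Q iff π^{-1}(V) ∈ τ.
  V = {}: π^{-1}(V) = ∅ ∈ τ ✓.
  V = {[θ=ι]}: π^{-1}(V) = {θ, ι} ∉ τ ✗.
  V = {[κ]}: π^{-1}(V) = {κ} ∈ τ ✓.
  V = {[θ=ι], [κ]}: π^{-1}(V) = {θ, ι, κ} ∈ τ ✓.
Open sets in the quotient: τ_Q = {{}, {[κ]}, {[θ=ι], [κ]}} (3 elements).


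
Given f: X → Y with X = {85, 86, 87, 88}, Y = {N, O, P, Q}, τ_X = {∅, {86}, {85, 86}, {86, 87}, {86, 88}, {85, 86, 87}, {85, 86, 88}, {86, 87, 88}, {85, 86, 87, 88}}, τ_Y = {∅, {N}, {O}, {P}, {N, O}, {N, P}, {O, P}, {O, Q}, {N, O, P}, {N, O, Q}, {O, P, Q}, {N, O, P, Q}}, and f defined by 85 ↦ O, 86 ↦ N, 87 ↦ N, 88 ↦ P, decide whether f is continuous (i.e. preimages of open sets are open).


f is NOT continuous.

Compute f^{-1}(U) for each U ∈ τ_Y:
  U = ∅: f^{-1}(U) = ∅ ∈ τ_X ✓.
  U = {N}: f^{-1}(U) = {86, 87} ∈ τ_X ✓.
  U = {O}: f^{-1}(U) = {85} ∉ τ_X ✗.
  U = {P}: f^{-1}(U) = {88} ∉ τ_X ✗.
  U = {N, O}: f^{-1}(U) = {85, 86, 87} ∈ τ_X ✓.
  U = {N, P}: f^{-1}(U) = {86, 87, 88} ∈ τ_X ✓.
  U = {O, P}: f^{-1}(U) = {85, 88} ∉ τ_X ✗.
  U = {O, Q}: f^{-1}(U) = {85} ∉ τ_X ✗.
  U = {N, O, P}: f^{-1}(U) = {85, 86, 87, 88} ∈ τ_X ✓.
  U = {N, O, Q}: f^{-1}(U) = {85, 86, 87} ∈ τ_X ✓.
  U = {O, P, Q}: f^{-1}(U) = {85, 88} ∉ τ_X ✗.
  U = {N, O, P, Q}: f^{-1}(U) = {85, 86, 87, 88} ∈ τ_X ✓.
Found U = {O} with f^{-1}(U) = {85} not in τ_X. Therefore f is NOT continuous.


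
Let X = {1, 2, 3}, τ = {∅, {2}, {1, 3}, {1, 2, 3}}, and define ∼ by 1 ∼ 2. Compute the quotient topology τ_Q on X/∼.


X/∼ = {[1=2], [3]}; |τ_Q| = 2.

Equivalence classes: [1=2], [3].
Quotient map π: X → X/∼ sends 1 ↦ [1=2], 2 ↦ [1=2], 3 ↦ [3].
For each subset V ⊆ X/∼, compute π^{-1}(V) ⊆ X and check whether π^{-1}(V) ∈ τ. V is open in τ_Q iff π^{-1}(V) ∈ τ.
  V = {}: π^{-1}(V) = ∅ ∈ τ ✓.
  V = {[1=2]}: π^{-1}(V) = {1, 2} ∉ τ ✗.
  V = {[3]}: π^{-1}(V) = {3} ∉ τ ✗.
  V = {[1=2], [3]}: π^{-1}(V) = {1, 2, 3} ∈ τ ✓.
Open sets in the quotient: τ_Q = {{}, {[1=2], [3]}} (2 elements).


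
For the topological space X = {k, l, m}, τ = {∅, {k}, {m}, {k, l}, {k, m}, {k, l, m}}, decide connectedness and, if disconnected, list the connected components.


(X, τ) is disconnected; components = [{m}, {k, l}].

Find clopen sets (U ∈ τ with X ∖ U ∈ τ):
  U = ∅, X ∖ U = {k, l, m} — both open, so U is clopen.
  U = {m}, X ∖ U = {k, l} — both open, so U is clopen.
  U = {k, l}, X ∖ U = {m} — both open, so U is clopen.
  U = {k, l, m}, X ∖ U = ∅ — both open, so U is clopen.
Nontrivial clopen(s) exist: e.g. {k, l}. So (X, τ) is disconnected.
Compute connected components by grouping points that agree on all clopens:
  component: {m}
  component: {k, l}


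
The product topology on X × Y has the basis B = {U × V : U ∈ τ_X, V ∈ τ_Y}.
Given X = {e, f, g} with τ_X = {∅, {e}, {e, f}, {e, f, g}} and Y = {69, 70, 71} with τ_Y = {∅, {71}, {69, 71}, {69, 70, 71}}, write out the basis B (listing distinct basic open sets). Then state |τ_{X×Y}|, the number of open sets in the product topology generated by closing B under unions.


Basis B = {∅ × ∅, {e} × {71}, {e} × {69, 71}, {e, f} × {71}, {e} × {69, 70, 71}, {e, f, g} × {71}, {e, f} × {69, 71}, {e, f} × {69, 70, 71}, {e, f, g} × {69, 71}, {e, f, g} × {69, 70, 71}}; |τ_{X×Y}| = 20.

Enumerate products U × V with U ∈ τ_X, V ∈ τ_Y (deduplicated):
  ∅ × ∅ = {} (∅)
  {e} × {71} = {(e,71)}
  {e} × {69, 71} = {(e,69), (e,71)}
  {e, f} × {71} = {(e,71), (f,71)}
  {e} × {69, 70, 71} = {(e,69), (e,70), (e,71)}
  {e, f, g} × {71} = {(e,71), (f,71), (g,71)}
  {e, f} × {69, 71} = {(e,69), (e,71), (f,69), (f,71)}
  {e, f} × {69, 70, 71} = {(e,69), (e,70), (e,71), (f,69), (f,70), (f,71)}
  {e, f, g} × {69, 71} = {(e,69), (e,71), (f,69), (f,71), (g,69), (g,71)}
  {e, f, g} × {69, 70, 71} = {(e,69), (e,70), (e,71), (f,69), (f,70), (f,71), (g,69), (g,70), (g,71)}
These 10 distinct sets form the basis B.
Close under arbitrary unions to get τ_{X×Y}; counting gives |τ_{X×Y}| = 20.


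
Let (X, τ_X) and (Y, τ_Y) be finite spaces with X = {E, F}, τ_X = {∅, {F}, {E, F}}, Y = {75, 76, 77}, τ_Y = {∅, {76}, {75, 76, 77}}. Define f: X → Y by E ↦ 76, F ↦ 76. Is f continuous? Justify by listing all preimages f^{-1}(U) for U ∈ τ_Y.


f IS continuous.

Compute f^{-1}(U) for each U ∈ τ_Y:
  U = ∅: f^{-1}(U) = ∅ ∈ τ_X ✓.
  U = {76}: f^{-1}(U) = {E, F} ∈ τ_X ✓.
  U = {75, 76, 77}: f^{-1}(U) = {E, F} ∈ τ_X ✓.
Every preimage lies in τ_X, so f IS continuous.


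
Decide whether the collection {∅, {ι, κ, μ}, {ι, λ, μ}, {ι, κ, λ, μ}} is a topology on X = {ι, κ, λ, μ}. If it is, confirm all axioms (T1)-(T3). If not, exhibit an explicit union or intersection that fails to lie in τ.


τ is NOT a topology on X.

Axiom (T1): ∅ ∈ τ? Yes; X ∈ τ? Yes.
Axiom (T2/T3): check pairwise unions and intersections of members of τ.
Counterexample for (T3): {ι, κ, μ} ∩ {ι, λ, μ} = {ι, μ} ∉ τ. Therefore τ is NOT a topology.


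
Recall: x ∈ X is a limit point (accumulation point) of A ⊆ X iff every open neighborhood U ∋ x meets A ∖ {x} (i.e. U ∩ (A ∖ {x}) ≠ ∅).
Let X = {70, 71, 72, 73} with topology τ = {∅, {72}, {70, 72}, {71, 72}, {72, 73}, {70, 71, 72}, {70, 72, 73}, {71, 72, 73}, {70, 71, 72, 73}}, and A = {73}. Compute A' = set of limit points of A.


A' = ∅

For each x ∈ X, list the open sets U ∈ τ with x ∈ U, then check whether U ∩ (A ∖ {x}) ≠ ∅ for every such U.
  x = 70: open {70, 72} ∋ x has {70, 72} ∩ (A ∖ {70}) = ∅, so x is NOT a limit point.
  x = 71: open {71, 72} ∋ x has {71, 72} ∩ (A ∖ {71}) = ∅, so x is NOT a limit point.
  x = 72: open {72} ∋ x has {72} ∩ (A ∖ {72}) = ∅, so x is NOT a limit point.
  x = 73: open {72, 73} ∋ x has {72, 73} ∩ (A ∖ {73}) = ∅, so x is NOT a limit point.
Collecting: A' = ∅.
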